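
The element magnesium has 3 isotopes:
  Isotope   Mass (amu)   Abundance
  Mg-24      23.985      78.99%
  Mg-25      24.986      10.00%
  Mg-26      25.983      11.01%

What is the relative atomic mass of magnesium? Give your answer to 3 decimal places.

24.305 amu

The abundance-weighted mean is 0.7899 × 23.985 + 0.1000 × 24.986 + 0.1101 × 25.983
= 18.9458 + 2.4986 + 2.8607 = 24.3051 amu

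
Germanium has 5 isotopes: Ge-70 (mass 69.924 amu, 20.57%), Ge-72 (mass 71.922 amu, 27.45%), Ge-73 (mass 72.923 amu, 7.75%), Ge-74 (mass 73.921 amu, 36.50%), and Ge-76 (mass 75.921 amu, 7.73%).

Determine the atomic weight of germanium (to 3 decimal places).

Weight each isotope mass by its fractional abundance: 0.2057 × 69.924 + 0.2745 × 71.922 + 0.0775 × 72.923 + 0.3650 × 73.921 + 0.0773 × 75.921
= 14.3834 + 19.7426 + 5.6515 + 26.9812 + 5.8687 = 72.6274 amu

72.627 amu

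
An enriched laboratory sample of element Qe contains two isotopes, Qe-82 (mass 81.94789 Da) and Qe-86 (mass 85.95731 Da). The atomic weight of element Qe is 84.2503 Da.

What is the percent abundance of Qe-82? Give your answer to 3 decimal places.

42.575%

With x = fraction of Qe-82 (so Qe-86 is 1 − x):
81.94789·x + 85.95731·(1 − x) = 84.2503
(81.94789 − 85.95731)·x = 84.2503 − 85.95731
x = -1.70701 / -4.00942 = 0.42575 → 42.575% Qe-82, 57.425% Qe-86.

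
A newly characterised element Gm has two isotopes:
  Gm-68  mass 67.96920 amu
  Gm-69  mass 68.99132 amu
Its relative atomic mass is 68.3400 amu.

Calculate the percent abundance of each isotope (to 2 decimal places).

With x = fraction of Gm-68 (so Gm-69 is 1 − x):
67.96920·x + 68.99132·(1 − x) = 68.3400
(67.96920 − 68.99132)·x = 68.3400 − 68.99132
x = -0.65132 / -1.02212 = 0.63722 → 63.72% Gm-68, 36.28% Gm-69.

Gm-68: 63.72%, Gm-69: 36.28%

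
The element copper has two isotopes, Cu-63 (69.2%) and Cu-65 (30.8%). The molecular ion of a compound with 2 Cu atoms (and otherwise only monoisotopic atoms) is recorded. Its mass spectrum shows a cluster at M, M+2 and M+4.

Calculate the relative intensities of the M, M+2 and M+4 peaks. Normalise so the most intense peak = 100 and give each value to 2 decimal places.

Each Cu atom is independently Cu-63 (p = 0.692) or Cu-65 (q = 0.308); the cluster is the binomial expansion (p + q)^2.
P(M) = 0.692^2 = 0.478864
P(M+2) = 2 × 0.692^1 × 0.308^1 = 0.426272
P(M+4) = 0.308^2 = 0.094864
The M peak is largest (0.478864); scaling to 100 gives 100.00 : 89.02 : 19.81.

100.00 : 89.02 : 19.81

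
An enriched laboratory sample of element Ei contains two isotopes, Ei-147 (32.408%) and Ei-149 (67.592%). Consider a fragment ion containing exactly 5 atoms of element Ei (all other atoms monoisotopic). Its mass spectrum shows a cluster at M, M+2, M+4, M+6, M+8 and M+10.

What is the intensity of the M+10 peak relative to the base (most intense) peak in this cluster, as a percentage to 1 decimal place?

Binomial terms of (0.32408 + 0.67592)^5: M 0.0036, M+2 0.0373, M+4 0.1555, M+6 0.3243, M+8 0.3382, M+10 0.1411 → M+8 is the base peak.
P(M+8) = C(5,4) × 0.32408^1 × 0.67592^4 = 5 × 0.32408 × 0.20872823 = 0.338223 (base)
P(M+10) = C(5,5) × 0.32408^0 × 0.67592^5 = 1 × 1.0000 × 0.14108358 = 0.141084
Relative intensity = 0.141084 / 0.338223 × 100 = 41.7

41.7%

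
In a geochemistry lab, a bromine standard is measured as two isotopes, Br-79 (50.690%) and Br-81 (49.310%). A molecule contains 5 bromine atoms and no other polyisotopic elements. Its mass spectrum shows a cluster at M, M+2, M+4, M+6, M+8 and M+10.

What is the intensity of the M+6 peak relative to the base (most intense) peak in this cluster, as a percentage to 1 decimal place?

97.3%

(0.50690 + 0.49310)^5 gives M 0.0335, M+2 0.1628, M+4 0.3167, M+6 0.3081, M+8 0.1498, M+10 0.0292; the largest is M+4.
P(M+4) = C(5,2) × 0.50690^3 × 0.49310^2 = 10 × 0.13024674 × 0.24314761 = 0.316692 (base)
P(M+6) = C(5,3) × 0.50690^2 × 0.49310^3 = 10 × 0.25694761 × 0.11989609 = 0.308070
Relative intensity = 0.308070 / 0.316692 × 100 = 97.3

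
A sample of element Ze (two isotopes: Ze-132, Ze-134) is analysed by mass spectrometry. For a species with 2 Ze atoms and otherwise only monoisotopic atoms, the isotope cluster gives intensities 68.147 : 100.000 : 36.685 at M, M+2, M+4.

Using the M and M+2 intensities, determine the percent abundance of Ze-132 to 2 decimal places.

Write p for the Ze-132 fraction. I(M+2)/I(M) = [C(2,1)·p^1·(1−p)] / p^2 = 2·(1−p)/p = 100.000/68.147 = 1.4674
(1−p)/p = 1.4674/2 = 0.7337  ⇒  p = 1/(1 + 0.7337) = 0.5768
Ze-132: 57.68%, Ze-134: 42.32%.

57.68%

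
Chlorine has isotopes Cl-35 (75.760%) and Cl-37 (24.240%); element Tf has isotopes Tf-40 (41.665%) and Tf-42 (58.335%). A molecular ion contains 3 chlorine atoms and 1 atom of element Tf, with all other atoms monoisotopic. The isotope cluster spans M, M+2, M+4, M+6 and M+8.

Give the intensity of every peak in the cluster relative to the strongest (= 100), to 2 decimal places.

42.37 : 100.00 : 69.96 : 19.61 : 1.94

Chlorine pattern (n=3): 0.4348304 : 0.41738208 : 0.13354464 : 0.01424288
Element Tf pattern (n=1): 0.41665 : 0.58335
Convolve the two distributions (both contribute in 2-u steps):
  M: 0.4348304×0.41665 = 0.181172
  M+2: 0.4348304×0.58335 + 0.41738208×0.41665 = 0.427561
  M+4: 0.41738208×0.58335 + 0.13354464×0.41665 = 0.299121
  M+6: 0.13354464×0.58335 + 0.01424288×0.41665 = 0.083838
  M+8: 0.01424288×0.58335 = 0.008309
Scale to base peak (0.427561) = 100: 42.37 : 100.00 : 69.96 : 19.61 : 1.94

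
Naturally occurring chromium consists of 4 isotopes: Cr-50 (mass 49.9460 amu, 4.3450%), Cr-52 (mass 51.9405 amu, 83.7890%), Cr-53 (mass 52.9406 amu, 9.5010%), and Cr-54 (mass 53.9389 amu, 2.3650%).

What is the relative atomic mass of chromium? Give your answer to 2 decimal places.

Average mass = Σ (abundance × isotope mass) = 0.043450 × 49.9460 + 0.837890 × 51.9405 + 0.095010 × 52.9406 + 0.023650 × 53.9389
= 2.17015 + 43.52043 + 5.02989 + 1.27565 = 51.99612 amu

52.00 amu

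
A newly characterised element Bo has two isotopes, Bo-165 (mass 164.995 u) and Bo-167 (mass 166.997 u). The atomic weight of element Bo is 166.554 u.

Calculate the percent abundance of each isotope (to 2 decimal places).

Let x be the fractional abundance of Bo-165; then Bo-167 has abundance 1 − x.
164.995·x + 166.997·(1 − x) = 166.554
(164.995 − 166.997)·x = 166.554 − 166.997
x = -0.443 / -2.002 = 0.22128 → 22.13% Bo-165, 77.87% Bo-167.

Bo-165: 22.13%, Bo-167: 77.87%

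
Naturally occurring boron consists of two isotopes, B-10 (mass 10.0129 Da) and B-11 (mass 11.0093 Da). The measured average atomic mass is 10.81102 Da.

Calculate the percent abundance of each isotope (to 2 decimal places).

Writing the weighted mean with unknown fraction x of B-10:
10.0129·x + 11.0093·(1 − x) = 10.81102
(10.0129 − 11.0093)·x = 10.81102 − 11.0093
x = -0.19828 / -0.9964 = 0.19900 → 19.90% B-10, 80.10% B-11.

B-10: 19.90%, B-11: 80.10%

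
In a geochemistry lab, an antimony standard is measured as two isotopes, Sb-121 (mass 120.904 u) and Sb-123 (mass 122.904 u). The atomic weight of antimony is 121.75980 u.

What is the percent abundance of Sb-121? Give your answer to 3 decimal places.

Writing the weighted mean with unknown fraction x of Sb-121:
120.904·x + 122.904·(1 − x) = 121.75980
(120.904 − 122.904)·x = 121.75980 − 122.904
x = -1.14420 / -2.000 = 0.57210 → 57.210% Sb-121, 42.790% Sb-123.

57.210%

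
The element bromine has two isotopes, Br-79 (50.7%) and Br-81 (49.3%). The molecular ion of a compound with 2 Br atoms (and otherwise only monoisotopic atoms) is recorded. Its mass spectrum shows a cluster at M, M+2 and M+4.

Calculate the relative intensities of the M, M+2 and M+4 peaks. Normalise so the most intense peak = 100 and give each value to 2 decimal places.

Expanding (0.507 + 0.493)^2:
P(M) = 0.507^2 = 0.257049
P(M+2) = 2 × 0.507^1 × 0.493^1 = 0.499902
P(M+4) = 0.493^2 = 0.243049
The M+2 peak is largest (0.499902); scaling to 100 gives 51.42 : 100.00 : 48.62.

51.42 : 100.00 : 48.62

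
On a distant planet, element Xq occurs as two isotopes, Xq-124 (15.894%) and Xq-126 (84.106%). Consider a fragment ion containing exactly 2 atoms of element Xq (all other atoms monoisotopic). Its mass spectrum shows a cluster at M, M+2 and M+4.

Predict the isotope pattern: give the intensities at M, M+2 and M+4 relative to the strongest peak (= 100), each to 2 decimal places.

Expanding (0.15894 + 0.84106)^2:
P(M) = 0.15894^2 = 0.025262
P(M+2) = 2 × 0.15894^1 × 0.84106^1 = 0.267356
P(M+4) = 0.84106^2 = 0.707382
The M+4 peak is largest (0.707382); scaling to 100 gives 3.57 : 37.80 : 100.00.

3.57 : 37.80 : 100.00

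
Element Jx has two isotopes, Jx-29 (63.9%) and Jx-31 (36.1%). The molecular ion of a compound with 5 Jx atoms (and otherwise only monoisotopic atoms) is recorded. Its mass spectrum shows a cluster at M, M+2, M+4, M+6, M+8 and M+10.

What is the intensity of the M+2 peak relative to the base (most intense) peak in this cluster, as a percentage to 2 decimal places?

Term probabilities: M 0.1065, M+2 0.3009, M+4 0.3400, M+6 0.1921, M+8 0.0543, M+10 0.0061. Base peak = M+4.
P(M+4) = C(5,2) × 0.639^3 × 0.361^2 = 10 × 0.26091712 × 0.130321 = 0.340030 (base)
P(M+2) = C(5,1) × 0.639^4 × 0.361^1 = 5 × 0.16672604 × 0.3610 = 0.300941
Relative intensity = 0.300941 / 0.340030 × 100 = 88.50

88.50%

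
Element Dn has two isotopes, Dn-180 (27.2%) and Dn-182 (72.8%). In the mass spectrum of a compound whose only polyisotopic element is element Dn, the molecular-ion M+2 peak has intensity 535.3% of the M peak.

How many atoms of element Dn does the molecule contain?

2

For n independent Dn atoms, I(M+2)/I(M) = n · (abundance Dn-182) / (abundance Dn-180) = n · 0.728/0.272.
n = 5.353 × 0.272/0.728 = 2.00 ≈ 2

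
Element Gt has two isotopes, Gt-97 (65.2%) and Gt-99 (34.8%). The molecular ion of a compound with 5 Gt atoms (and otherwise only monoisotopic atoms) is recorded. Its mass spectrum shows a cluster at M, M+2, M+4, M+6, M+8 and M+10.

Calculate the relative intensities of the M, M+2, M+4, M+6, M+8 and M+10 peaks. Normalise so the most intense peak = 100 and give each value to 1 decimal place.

Each Gt atom is independently Gt-97 (p = 0.652) or Gt-99 (q = 0.348); the cluster is the binomial expansion (p + q)^5.
P(M) = 0.652^5 = 0.117825
P(M+2) = 5 × 0.652^4 × 0.348^1 = 0.314441
P(M+4) = 10 × 0.652^3 × 0.348^2 = 0.335661
P(M+6) = 10 × 0.652^2 × 0.348^3 = 0.179157
P(M+8) = 5 × 0.652^1 × 0.348^4 = 0.047812
P(M+10) = 0.348^5 = 0.005104
The M+4 peak is largest (0.335661); scaling to 100 gives 35.1 : 93.7 : 100.0 : 53.4 : 14.2 : 1.5.

35.1 : 93.7 : 100.0 : 53.4 : 14.2 : 1.5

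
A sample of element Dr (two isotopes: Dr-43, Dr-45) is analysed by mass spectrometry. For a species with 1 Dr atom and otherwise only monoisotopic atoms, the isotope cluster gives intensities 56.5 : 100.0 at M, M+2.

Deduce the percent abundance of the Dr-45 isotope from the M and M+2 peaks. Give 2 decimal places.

63.90%

Write p for the Dr-43 fraction. I(M+2)/I(M) = [C(1,1)·p^0·(1−p)] / p^1 = 1·(1−p)/p = 100.0/56.5 = 1.7699
(1−p)/p = 1.7699/1 = 1.7699  ⇒  p = 1/(1 + 1.7699) = 0.3610
Dr-43: 36.10%, Dr-45: 63.90%.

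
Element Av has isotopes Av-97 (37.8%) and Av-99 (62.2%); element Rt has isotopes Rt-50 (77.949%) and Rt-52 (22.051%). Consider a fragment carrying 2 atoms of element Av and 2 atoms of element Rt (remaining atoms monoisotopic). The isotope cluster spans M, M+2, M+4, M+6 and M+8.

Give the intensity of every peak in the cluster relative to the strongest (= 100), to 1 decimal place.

21.5 : 82.9 : 100.0 : 38.6 : 4.7

Element Av pattern (n=2): 0.142884 : 0.470232 : 0.386884
Element Rt pattern (n=2): 0.60760466 : 0.34377068 : 0.04862466
Convolve the two distributions (both contribute in 2-u steps):
  M: 0.142884×0.60760466 = 0.086817
  M+2: 0.142884×0.34377068 + 0.470232×0.60760466 = 0.334834
  M+4: 0.142884×0.04862466 + 0.470232×0.34377068 + 0.386884×0.60760466 = 0.403672
  M+6: 0.470232×0.04862466 + 0.386884×0.34377068 = 0.155864
  M+8: 0.386884×0.04862466 = 0.018812
Scale to base peak (0.403672) = 100: 21.5 : 82.9 : 100.0 : 38.6 : 4.7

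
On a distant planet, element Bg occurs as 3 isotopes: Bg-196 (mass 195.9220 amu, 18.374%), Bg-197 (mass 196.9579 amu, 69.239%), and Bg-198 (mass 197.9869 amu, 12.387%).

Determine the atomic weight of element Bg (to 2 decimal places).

The abundance-weighted mean is 0.18374 × 195.9220 + 0.69239 × 196.9579 + 0.12387 × 197.9869
= 35.99871 + 136.37168 + 24.52464 = 196.89503 amu

196.90 amu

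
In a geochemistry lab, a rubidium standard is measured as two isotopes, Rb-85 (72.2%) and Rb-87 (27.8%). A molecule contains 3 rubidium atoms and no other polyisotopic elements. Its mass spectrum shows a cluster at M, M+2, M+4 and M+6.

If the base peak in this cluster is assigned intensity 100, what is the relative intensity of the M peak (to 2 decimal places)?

Term probabilities: M 0.3764, M+2 0.4348, M+4 0.1674, M+6 0.0215. Base peak = M+2.
P(M+2) = C(3,1) × 0.722^2 × 0.278^1 = 3 × 0.521284 × 0.2780 = 0.434751 (base)
P(M) = C(3,0) × 0.722^3 × 0.278^0 = 1 × 0.37636705 × 1.0000 = 0.376367
Relative intensity = 0.376367 / 0.434751 × 100 = 86.57

86.57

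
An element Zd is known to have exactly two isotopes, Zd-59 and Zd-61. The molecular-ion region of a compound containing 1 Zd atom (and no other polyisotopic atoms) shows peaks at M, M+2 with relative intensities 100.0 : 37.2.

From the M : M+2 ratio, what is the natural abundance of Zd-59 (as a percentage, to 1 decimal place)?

72.9%

If p is the fraction of Zd that is Zd-59, then I(M+2)/I(M) = [C(1,1)·p^0·(1−p)] / p^1 = 1·(1−p)/p = 37.2/100.0 = 0.3720
(1−p)/p = 0.3720/1 = 0.3720  ⇒  p = 1/(1 + 0.3720) = 0.7289
Zd-59: 72.9%, Zd-61: 27.1%.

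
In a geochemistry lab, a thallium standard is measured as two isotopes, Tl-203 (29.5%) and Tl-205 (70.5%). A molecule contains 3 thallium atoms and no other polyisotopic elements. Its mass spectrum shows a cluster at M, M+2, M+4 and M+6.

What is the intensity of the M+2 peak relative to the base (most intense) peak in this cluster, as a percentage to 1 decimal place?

Binomial terms of (0.295 + 0.705)^3: M 0.0257, M+2 0.1841, M+4 0.4399, M+6 0.3504 → M+4 is the base peak.
P(M+4) = C(3,2) × 0.295^1 × 0.705^2 = 3 × 0.2950 × 0.497025 = 0.439867 (base)
P(M+2) = C(3,1) × 0.295^2 × 0.705^1 = 3 × 0.087025 × 0.7050 = 0.184058
Relative intensity = 0.184058 / 0.439867 × 100 = 41.8

41.8%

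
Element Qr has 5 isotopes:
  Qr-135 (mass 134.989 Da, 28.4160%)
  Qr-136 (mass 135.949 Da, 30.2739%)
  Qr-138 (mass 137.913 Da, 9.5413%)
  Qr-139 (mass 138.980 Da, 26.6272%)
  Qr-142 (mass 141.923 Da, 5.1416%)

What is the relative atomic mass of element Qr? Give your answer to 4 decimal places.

Weight each isotope mass by its fractional abundance: 0.284160 × 134.989 + 0.302739 × 135.949 + 0.095413 × 137.913 + 0.266272 × 138.980 + 0.051416 × 141.923
= 38.35847 + 41.15706 + 13.15869 + 37.00648 + 7.29711 = 136.97781 Da

136.9778 Da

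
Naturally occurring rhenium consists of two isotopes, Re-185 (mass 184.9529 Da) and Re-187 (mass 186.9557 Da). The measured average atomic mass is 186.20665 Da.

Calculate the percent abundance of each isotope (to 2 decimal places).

Let x be the fractional abundance of Re-185; then Re-187 has abundance 1 − x.
184.9529·x + 186.9557·(1 − x) = 186.20665
(184.9529 − 186.9557)·x = 186.20665 − 186.9557
x = -0.74905 / -2.0028 = 0.37400 → 37.40% Re-185, 62.60% Re-187.

Re-185: 37.40%, Re-187: 62.60%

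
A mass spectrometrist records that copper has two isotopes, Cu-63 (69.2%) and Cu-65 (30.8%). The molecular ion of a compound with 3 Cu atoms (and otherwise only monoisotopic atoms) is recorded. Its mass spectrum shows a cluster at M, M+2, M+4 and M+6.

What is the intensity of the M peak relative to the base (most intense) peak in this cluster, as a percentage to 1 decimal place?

Binomial terms of (0.692 + 0.308)^3: M 0.3314, M+2 0.4425, M+4 0.1969, M+6 0.0292 → M+2 is the base peak.
P(M+2) = C(3,1) × 0.692^2 × 0.308^1 = 3 × 0.478864 × 0.3080 = 0.442470 (base)
P(M) = C(3,0) × 0.692^3 × 0.308^0 = 1 × 0.33137389 × 1.0000 = 0.331374
Relative intensity = 0.331374 / 0.442470 × 100 = 74.9

74.9%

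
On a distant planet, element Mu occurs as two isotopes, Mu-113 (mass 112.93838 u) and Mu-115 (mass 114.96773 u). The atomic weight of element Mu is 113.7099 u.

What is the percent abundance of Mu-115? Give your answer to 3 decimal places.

Writing the weighted mean with unknown fraction x of Mu-113:
112.93838·x + 114.96773·(1 − x) = 113.7099
(112.93838 − 114.96773)·x = 113.7099 − 114.96773
x = -1.25783 / -2.02935 = 0.61982 → 61.982% Mu-113, 38.018% Mu-115.

38.018%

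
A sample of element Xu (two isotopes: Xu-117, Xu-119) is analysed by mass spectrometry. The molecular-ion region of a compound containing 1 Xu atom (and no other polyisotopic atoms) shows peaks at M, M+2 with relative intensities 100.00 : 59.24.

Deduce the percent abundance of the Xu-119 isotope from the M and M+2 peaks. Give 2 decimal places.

37.20%

If p is the fraction of Xu that is Xu-117, then I(M+2)/I(M) = [C(1,1)·p^0·(1−p)] / p^1 = 1·(1−p)/p = 59.24/100.00 = 0.5924
(1−p)/p = 0.5924/1 = 0.5924  ⇒  p = 1/(1 + 0.5924) = 0.6280
Xu-117: 62.80%, Xu-119: 37.20%.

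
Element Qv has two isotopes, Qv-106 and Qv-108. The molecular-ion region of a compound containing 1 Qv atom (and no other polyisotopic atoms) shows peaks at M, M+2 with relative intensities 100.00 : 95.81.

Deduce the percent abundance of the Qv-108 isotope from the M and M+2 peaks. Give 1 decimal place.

Write p for the Qv-106 fraction. I(M+2)/I(M) = [C(1,1)·p^0·(1−p)] / p^1 = 1·(1−p)/p = 95.81/100.00 = 0.9581
(1−p)/p = 0.9581/1 = 0.9581  ⇒  p = 1/(1 + 0.9581) = 0.5107
Qv-106: 51.1%, Qv-108: 48.9%.

48.9%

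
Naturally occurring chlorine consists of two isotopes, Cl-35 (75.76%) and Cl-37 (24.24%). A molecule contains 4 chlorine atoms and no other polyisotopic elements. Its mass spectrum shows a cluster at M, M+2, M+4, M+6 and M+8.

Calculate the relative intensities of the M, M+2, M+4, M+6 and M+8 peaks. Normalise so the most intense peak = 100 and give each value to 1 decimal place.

78.1 : 100.0 : 48.0 : 10.2 : 0.8

Each Cl atom is independently Cl-35 (p = 0.7576) or Cl-37 (q = 0.2424); the cluster is the binomial expansion (p + q)^4.
P(M) = 0.7576^4 = 0.329428
P(M+2) = 4 × 0.7576^3 × 0.2424^1 = 0.421612
P(M+4) = 6 × 0.7576^2 × 0.2424^2 = 0.202347
P(M+6) = 4 × 0.7576^1 × 0.2424^3 = 0.043162
P(M+8) = 0.2424^4 = 0.003452
The M+2 peak is largest (0.421612); scaling to 100 gives 78.1 : 100.0 : 48.0 : 10.2 : 0.8.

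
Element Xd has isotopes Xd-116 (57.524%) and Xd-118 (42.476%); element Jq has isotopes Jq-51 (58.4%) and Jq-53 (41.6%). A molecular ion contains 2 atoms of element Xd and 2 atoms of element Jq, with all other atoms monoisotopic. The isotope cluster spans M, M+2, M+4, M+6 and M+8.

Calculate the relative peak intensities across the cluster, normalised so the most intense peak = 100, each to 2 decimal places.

31.68 : 91.92 : 100.00 : 48.35 : 8.76

Element Xd pattern (n=2): 0.33090106 : 0.48867788 : 0.18042106
Element Jq pattern (n=2): 0.341056 : 0.485888 : 0.173056
Convolve the two distributions (both contribute in 2-u steps):
  M: 0.33090106×0.341056 = 0.112856
  M+2: 0.33090106×0.485888 + 0.48867788×0.341056 = 0.327447
  M+4: 0.33090106×0.173056 + 0.48867788×0.485888 + 0.18042106×0.341056 = 0.356241
  M+6: 0.48867788×0.173056 + 0.18042106×0.485888 = 0.172233
  M+8: 0.18042106×0.173056 = 0.031223
Scale to base peak (0.356241) = 100: 31.68 : 91.92 : 100.00 : 48.35 : 8.76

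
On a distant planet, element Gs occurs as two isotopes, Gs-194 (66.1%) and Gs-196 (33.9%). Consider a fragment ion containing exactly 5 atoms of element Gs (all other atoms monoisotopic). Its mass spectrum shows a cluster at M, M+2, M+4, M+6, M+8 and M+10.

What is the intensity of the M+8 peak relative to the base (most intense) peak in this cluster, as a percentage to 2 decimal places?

13.15%

Binomial terms of (0.661 + 0.339)^5: M 0.1262, M+2 0.3236, M+4 0.3319, M+6 0.1702, M+8 0.0436, M+10 0.0045 → M+4 is the base peak.
P(M+4) = C(5,2) × 0.661^3 × 0.339^2 = 10 × 0.28880478 × 0.114921 = 0.331897 (base)
P(M+8) = C(5,4) × 0.661^1 × 0.339^4 = 5 × 0.6610 × 0.01320684 = 0.043649
Relative intensity = 0.043649 / 0.331897 × 100 = 13.15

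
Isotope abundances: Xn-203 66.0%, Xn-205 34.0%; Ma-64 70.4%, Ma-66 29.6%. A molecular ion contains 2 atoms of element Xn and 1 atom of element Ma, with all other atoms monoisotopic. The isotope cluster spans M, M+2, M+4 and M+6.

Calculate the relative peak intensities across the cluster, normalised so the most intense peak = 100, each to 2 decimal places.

Element Xn pattern (n=2): 0.4356 : 0.4488 : 0.1156
Element Ma pattern (n=1): 0.7040 : 0.2960
Convolve the two distributions (both contribute in 2-u steps):
  M: 0.4356×0.7040 = 0.306662
  M+2: 0.4356×0.2960 + 0.4488×0.7040 = 0.444893
  M+4: 0.4488×0.2960 + 0.1156×0.7040 = 0.214227
  M+6: 0.1156×0.2960 = 0.034218
Scale to base peak (0.444893) = 100: 68.93 : 100.00 : 48.15 : 7.69

68.93 : 100.00 : 48.15 : 7.69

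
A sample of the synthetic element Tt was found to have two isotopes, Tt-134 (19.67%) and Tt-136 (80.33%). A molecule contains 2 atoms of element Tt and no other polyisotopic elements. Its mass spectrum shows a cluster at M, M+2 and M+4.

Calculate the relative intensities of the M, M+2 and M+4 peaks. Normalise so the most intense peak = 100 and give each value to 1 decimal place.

The 2 Tt atoms are independent, so intensities follow the terms of (0.1967 + 0.8033)^2.
P(M) = 0.1967^2 = 0.038691
P(M+2) = 2 × 0.1967^1 × 0.8033^1 = 0.316018
P(M+4) = 0.8033^2 = 0.645291
The M+4 peak is largest (0.645291); scaling to 100 gives 6.0 : 49.0 : 100.0.

6.0 : 49.0 : 100.0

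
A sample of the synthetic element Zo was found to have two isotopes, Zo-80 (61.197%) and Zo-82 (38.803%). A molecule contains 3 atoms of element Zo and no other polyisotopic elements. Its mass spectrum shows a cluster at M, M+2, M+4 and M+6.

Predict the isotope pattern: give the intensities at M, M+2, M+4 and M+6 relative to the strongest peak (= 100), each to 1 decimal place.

52.6 : 100.0 : 63.4 : 13.4

Each Zo atom is independently Zo-80 (p = 0.61197) or Zo-82 (q = 0.38803); the cluster is the binomial expansion (p + q)^3.
P(M) = 0.61197^3 = 0.229187
P(M+2) = 3 × 0.61197^2 × 0.38803^1 = 0.435960
P(M+4) = 3 × 0.61197^1 × 0.38803^2 = 0.276428
P(M+6) = 0.38803^3 = 0.058425
The M+2 peak is largest (0.435960); scaling to 100 gives 52.6 : 100.0 : 63.4 : 13.4.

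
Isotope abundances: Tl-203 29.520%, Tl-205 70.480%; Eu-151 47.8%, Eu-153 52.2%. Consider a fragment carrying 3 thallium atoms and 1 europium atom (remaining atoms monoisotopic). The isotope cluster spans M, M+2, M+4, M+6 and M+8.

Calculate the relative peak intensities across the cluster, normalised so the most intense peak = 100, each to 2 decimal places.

3.10 : 25.57 : 77.20 : 100.00 : 46.04

Thallium pattern (n=3): 0.02572463 : 0.18425524 : 0.43991564 : 0.35010449
Europium pattern (n=1): 0.4780 : 0.5220
Convolve the two distributions (both contribute in 2-u steps):
  M: 0.02572463×0.4780 = 0.012296
  M+2: 0.02572463×0.5220 + 0.18425524×0.4780 = 0.101502
  M+4: 0.18425524×0.5220 + 0.43991564×0.4780 = 0.306461
  M+6: 0.43991564×0.5220 + 0.35010449×0.4780 = 0.396986
  M+8: 0.35010449×0.5220 = 0.182755
Scale to base peak (0.396986) = 100: 3.10 : 25.57 : 77.20 : 100.00 : 46.04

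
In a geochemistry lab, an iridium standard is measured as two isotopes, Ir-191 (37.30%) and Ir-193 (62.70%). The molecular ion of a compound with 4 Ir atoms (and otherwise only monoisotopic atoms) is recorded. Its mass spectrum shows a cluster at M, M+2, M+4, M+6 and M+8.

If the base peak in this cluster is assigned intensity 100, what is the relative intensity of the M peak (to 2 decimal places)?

(0.3730 + 0.6270)^4 gives M 0.0194, M+2 0.1302, M+4 0.3282, M+6 0.3678, M+8 0.1546; the largest is M+6.
P(M+6) = C(4,3) × 0.3730^1 × 0.6270^3 = 4 × 0.3730 × 0.24649188 = 0.367766 (base)
P(M) = C(4,0) × 0.3730^4 × 0.6270^0 = 1 × 0.01935688 × 1.0000 = 0.019357
Relative intensity = 0.019357 / 0.367766 × 100 = 5.26

5.26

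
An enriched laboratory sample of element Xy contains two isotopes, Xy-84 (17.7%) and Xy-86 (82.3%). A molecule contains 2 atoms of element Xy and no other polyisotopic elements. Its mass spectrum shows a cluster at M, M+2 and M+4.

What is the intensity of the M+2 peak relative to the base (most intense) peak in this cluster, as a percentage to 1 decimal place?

Binomial terms of (0.177 + 0.823)^2: M 0.0313, M+2 0.2913, M+4 0.6773 → M+4 is the base peak.
P(M+4) = C(2,2) × 0.177^0 × 0.823^2 = 1 × 1.0000 × 0.677329 = 0.677329 (base)
P(M+2) = C(2,1) × 0.177^1 × 0.823^1 = 2 × 0.1770 × 0.8230 = 0.291342
Relative intensity = 0.291342 / 0.677329 × 100 = 43.0

43.0%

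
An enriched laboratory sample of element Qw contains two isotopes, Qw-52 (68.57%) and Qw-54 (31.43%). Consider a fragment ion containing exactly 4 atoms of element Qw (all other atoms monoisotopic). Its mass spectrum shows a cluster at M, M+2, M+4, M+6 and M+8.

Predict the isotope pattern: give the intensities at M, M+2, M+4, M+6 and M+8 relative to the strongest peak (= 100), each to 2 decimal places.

54.54 : 100.00 : 68.75 : 21.01 : 2.41

Each Qw atom is independently Qw-52 (p = 0.6857) or Qw-54 (q = 0.3143); the cluster is the binomial expansion (p + q)^4.
P(M) = 0.6857^4 = 0.221073
P(M+2) = 4 × 0.6857^3 × 0.3143^1 = 0.405328
P(M+4) = 6 × 0.6857^2 × 0.3143^2 = 0.278682
P(M+6) = 4 × 0.6857^1 × 0.3143^3 = 0.085158
P(M+8) = 0.3143^4 = 0.009758
The M+2 peak is largest (0.405328); scaling to 100 gives 54.54 : 100.00 : 68.75 : 21.01 : 2.41.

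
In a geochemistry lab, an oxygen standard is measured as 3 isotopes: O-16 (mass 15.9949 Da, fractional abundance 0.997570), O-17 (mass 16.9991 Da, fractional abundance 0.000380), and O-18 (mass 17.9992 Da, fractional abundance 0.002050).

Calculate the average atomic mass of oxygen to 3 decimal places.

15.999 Da

The abundance-weighted mean is 0.997570 × 15.9949 + 0.000380 × 16.9991 + 0.002050 × 17.9992
= 15.95603 + 0.00646 + 0.03690 = 15.99939 Da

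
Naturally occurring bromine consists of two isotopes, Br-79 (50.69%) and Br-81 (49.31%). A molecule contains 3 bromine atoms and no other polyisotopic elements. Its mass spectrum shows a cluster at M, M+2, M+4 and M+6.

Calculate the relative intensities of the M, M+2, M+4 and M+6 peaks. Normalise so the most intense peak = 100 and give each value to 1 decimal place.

34.3 : 100.0 : 97.3 : 31.5

Each Br atom is independently Br-79 (p = 0.5069) or Br-81 (q = 0.4931); the cluster is the binomial expansion (p + q)^3.
P(M) = 0.5069^3 = 0.130247
P(M+2) = 3 × 0.5069^2 × 0.4931^1 = 0.380103
P(M+4) = 3 × 0.5069^1 × 0.4931^2 = 0.369755
P(M+6) = 0.4931^3 = 0.119896
The M+2 peak is largest (0.380103); scaling to 100 gives 34.3 : 100.0 : 97.3 : 31.5.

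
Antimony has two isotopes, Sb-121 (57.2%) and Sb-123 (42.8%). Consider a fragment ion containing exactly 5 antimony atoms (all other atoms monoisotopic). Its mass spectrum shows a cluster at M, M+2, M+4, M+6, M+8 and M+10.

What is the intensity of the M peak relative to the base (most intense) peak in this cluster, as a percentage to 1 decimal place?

17.9%

Binomial terms of (0.572 + 0.428)^5: M 0.0612, M+2 0.2291, M+4 0.3428, M+6 0.2565, M+8 0.0960, M+10 0.0144 → M+4 is the base peak.
P(M+4) = C(5,2) × 0.572^3 × 0.428^2 = 10 × 0.18714925 × 0.183184 = 0.342827 (base)
P(M) = C(5,0) × 0.572^5 × 0.428^0 = 1 × 0.06123224 × 1.0000 = 0.061232
Relative intensity = 0.061232 / 0.342827 × 100 = 17.9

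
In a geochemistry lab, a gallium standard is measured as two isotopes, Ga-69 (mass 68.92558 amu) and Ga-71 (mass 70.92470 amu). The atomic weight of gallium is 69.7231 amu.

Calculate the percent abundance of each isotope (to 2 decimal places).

Writing the weighted mean with unknown fraction x of Ga-69:
68.92558·x + 70.92470·(1 − x) = 69.7231
(68.92558 − 70.92470)·x = 69.7231 − 70.92470
x = -1.20160 / -1.99912 = 0.60106 → 60.11% Ga-69, 39.89% Ga-71.

Ga-69: 60.11%, Ga-71: 39.89%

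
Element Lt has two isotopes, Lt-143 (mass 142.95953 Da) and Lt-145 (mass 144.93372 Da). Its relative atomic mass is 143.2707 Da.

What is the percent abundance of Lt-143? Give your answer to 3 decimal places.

84.238%

Writing the weighted mean with unknown fraction x of Lt-143:
142.95953·x + 144.93372·(1 − x) = 143.2707
(142.95953 − 144.93372)·x = 143.2707 − 144.93372
x = -1.66302 / -1.97419 = 0.84238 → 84.238% Lt-143, 15.762% Lt-145.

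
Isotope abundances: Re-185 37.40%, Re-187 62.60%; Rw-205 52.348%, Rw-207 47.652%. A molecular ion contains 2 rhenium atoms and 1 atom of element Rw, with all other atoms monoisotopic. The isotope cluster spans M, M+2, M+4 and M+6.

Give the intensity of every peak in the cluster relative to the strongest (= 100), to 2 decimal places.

17.10 : 72.80 : 100.00 : 43.60

Rhenium pattern (n=2): 0.139876 : 0.468248 : 0.391876
Element Rw pattern (n=1): 0.52348 : 0.47652
Convolve the two distributions (both contribute in 2-u steps):
  M: 0.139876×0.52348 = 0.073222
  M+2: 0.139876×0.47652 + 0.468248×0.52348 = 0.311772
  M+4: 0.468248×0.47652 + 0.391876×0.52348 = 0.428269
  M+6: 0.391876×0.47652 = 0.186737
Scale to base peak (0.428269) = 100: 17.10 : 72.80 : 100.00 : 43.60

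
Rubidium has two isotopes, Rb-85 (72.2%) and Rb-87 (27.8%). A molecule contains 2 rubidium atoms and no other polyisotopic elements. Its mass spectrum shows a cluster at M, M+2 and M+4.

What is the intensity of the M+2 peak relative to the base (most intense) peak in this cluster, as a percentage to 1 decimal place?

(0.722 + 0.278)^2 gives M 0.5213, M+2 0.4014, M+4 0.0773; the largest is M.
P(M) = C(2,0) × 0.722^2 × 0.278^0 = 1 × 0.521284 × 1.0000 = 0.521284 (base)
P(M+2) = C(2,1) × 0.722^1 × 0.278^1 = 2 × 0.7220 × 0.2780 = 0.401432
Relative intensity = 0.401432 / 0.521284 × 100 = 77.0

77.0%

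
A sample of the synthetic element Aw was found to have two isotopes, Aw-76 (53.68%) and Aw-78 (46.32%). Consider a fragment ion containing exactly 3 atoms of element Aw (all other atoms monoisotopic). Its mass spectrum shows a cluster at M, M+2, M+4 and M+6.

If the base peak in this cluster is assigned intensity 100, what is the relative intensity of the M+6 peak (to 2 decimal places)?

24.82

Term probabilities: M 0.1547, M+2 0.4004, M+4 0.3455, M+6 0.0994. Base peak = M+2.
P(M+2) = C(3,1) × 0.5368^2 × 0.4632^1 = 3 × 0.28815424 × 0.4632 = 0.400419 (base)
P(M+6) = C(3,3) × 0.5368^0 × 0.4632^3 = 1 × 1.0000 × 0.09938152 = 0.099382
Relative intensity = 0.099382 / 0.400419 × 100 = 24.82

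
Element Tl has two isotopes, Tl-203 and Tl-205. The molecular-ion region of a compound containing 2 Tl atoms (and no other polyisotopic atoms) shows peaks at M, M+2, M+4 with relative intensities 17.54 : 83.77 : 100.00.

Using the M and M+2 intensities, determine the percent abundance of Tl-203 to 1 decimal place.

If p is the fraction of Tl that is Tl-203, then I(M+2)/I(M) = [C(2,1)·p^1·(1−p)] / p^2 = 2·(1−p)/p = 83.77/17.54 = 4.7759
(1−p)/p = 4.7759/2 = 2.3880  ⇒  p = 1/(1 + 2.3880) = 0.2952
Tl-203: 29.5%, Tl-205: 70.5%.

29.5%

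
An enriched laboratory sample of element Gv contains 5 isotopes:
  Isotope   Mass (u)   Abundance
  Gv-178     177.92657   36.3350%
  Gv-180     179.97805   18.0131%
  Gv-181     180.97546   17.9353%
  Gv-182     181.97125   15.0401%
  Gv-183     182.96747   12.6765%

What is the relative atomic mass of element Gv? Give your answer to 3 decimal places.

180.090 u

Ar = Σ fᵢ·mᵢ = 0.363350 × 177.92657 + 0.180131 × 179.97805 + 0.179353 × 180.97546 + 0.150401 × 181.97125 + 0.126765 × 182.96747
= 64.649619 + 32.419626 + 32.458492 + 27.368658 + 23.193871 = 180.090266 u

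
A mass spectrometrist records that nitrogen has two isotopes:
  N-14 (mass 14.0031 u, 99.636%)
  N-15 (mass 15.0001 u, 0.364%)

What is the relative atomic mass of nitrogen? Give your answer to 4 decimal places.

Ar = Σ fᵢ·mᵢ = 0.99636 × 14.0031 + 0.00364 × 15.0001
= 13.95213 + 0.05460 = 14.00673 u

14.0067 u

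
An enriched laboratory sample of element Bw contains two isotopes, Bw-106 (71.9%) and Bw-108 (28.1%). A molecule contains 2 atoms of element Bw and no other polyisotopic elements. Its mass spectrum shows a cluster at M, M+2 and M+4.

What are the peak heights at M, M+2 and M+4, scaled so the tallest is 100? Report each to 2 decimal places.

100.00 : 78.16 : 15.27

The 2 Bw atoms are independent, so intensities follow the terms of (0.719 + 0.281)^2.
P(M) = 0.719^2 = 0.516961
P(M+2) = 2 × 0.719^1 × 0.281^1 = 0.404078
P(M+4) = 0.281^2 = 0.078961
The M peak is largest (0.516961); scaling to 100 gives 100.00 : 78.16 : 15.27.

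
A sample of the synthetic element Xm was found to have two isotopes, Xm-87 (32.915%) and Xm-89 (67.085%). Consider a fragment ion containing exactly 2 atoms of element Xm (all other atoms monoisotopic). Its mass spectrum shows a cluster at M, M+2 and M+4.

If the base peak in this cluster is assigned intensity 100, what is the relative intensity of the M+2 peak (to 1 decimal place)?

Binomial terms of (0.32915 + 0.67085)^2: M 0.1083, M+2 0.4416, M+4 0.4500 → M+4 is the base peak.
P(M+4) = C(2,2) × 0.32915^0 × 0.67085^2 = 1 × 1.0000 × 0.45003972 = 0.450040 (base)
P(M+2) = C(2,1) × 0.32915^1 × 0.67085^1 = 2 × 0.32915 × 0.67085 = 0.441621
Relative intensity = 0.441621 / 0.450040 × 100 = 98.1

98.1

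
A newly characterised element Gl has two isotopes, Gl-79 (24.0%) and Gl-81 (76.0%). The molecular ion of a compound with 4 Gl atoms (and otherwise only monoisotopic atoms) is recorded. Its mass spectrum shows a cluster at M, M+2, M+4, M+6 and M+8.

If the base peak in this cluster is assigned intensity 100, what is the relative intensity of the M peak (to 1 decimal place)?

Term probabilities: M 0.0033, M+2 0.0420, M+4 0.1996, M+6 0.4214, M+8 0.3336. Base peak = M+6.
P(M+6) = C(4,3) × 0.240^1 × 0.760^3 = 4 × 0.2400 × 0.438976 = 0.421417 (base)
P(M) = C(4,0) × 0.240^4 × 0.760^0 = 1 × 0.00331776 × 1.0000 = 0.003318
Relative intensity = 0.003318 / 0.421417 × 100 = 0.8

0.8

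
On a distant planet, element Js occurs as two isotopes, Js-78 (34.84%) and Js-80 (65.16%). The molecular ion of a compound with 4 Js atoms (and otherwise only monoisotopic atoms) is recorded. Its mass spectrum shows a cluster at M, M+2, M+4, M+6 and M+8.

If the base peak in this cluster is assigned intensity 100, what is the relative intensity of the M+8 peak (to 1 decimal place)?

46.8

Term probabilities: M 0.0147, M+2 0.1102, M+4 0.3092, M+6 0.3856, M+8 0.1803. Base peak = M+6.
P(M+6) = C(4,3) × 0.3484^1 × 0.6516^3 = 4 × 0.3484 × 0.276658 = 0.385551 (base)
P(M+8) = C(4,4) × 0.3484^0 × 0.6516^4 = 1 × 1.0000 × 0.18027035 = 0.180270
Relative intensity = 0.180270 / 0.385551 × 100 = 46.8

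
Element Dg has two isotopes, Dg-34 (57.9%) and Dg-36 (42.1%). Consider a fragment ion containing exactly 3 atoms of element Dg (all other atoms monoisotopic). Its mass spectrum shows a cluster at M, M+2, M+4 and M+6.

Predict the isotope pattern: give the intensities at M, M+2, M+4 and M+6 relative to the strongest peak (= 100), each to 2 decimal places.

45.84 : 100.00 : 72.71 : 17.62

Expanding (0.579 + 0.421)^3:
P(M) = 0.579^3 = 0.194105
P(M+2) = 3 × 0.579^2 × 0.421^1 = 0.423409
P(M+4) = 3 × 0.579^1 × 0.421^2 = 0.307868
P(M+6) = 0.421^3 = 0.074618
The M+2 peak is largest (0.423409); scaling to 100 gives 45.84 : 100.00 : 72.71 : 17.62.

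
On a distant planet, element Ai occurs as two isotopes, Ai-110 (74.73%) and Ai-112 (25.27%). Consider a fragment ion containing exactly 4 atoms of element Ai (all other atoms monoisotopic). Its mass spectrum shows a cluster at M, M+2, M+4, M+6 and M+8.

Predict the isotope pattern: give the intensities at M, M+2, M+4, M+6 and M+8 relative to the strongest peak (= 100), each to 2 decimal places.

The 4 Ai atoms are independent, so intensities follow the terms of (0.7473 + 0.2527)^4.
P(M) = 0.7473^4 = 0.311875
P(M+2) = 4 × 0.7473^3 × 0.2527^1 = 0.421842
P(M+4) = 6 × 0.7473^2 × 0.2527^2 = 0.213969
P(M+6) = 4 × 0.7473^1 × 0.2527^3 = 0.048236
P(M+8) = 0.2527^4 = 0.004078
The M+2 peak is largest (0.421842); scaling to 100 gives 73.93 : 100.00 : 50.72 : 11.43 : 0.97.

73.93 : 100.00 : 50.72 : 11.43 : 0.97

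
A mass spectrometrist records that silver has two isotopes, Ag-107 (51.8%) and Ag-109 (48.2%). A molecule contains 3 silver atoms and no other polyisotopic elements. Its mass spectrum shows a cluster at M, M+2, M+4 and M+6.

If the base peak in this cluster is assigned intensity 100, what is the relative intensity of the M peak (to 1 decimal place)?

Term probabilities: M 0.1390, M+2 0.3880, M+4 0.3610, M+6 0.1120. Base peak = M+2.
P(M+2) = C(3,1) × 0.518^2 × 0.482^1 = 3 × 0.268324 × 0.4820 = 0.387997 (base)
P(M) = C(3,0) × 0.518^3 × 0.482^0 = 1 × 0.13899183 × 1.0000 = 0.138992
Relative intensity = 0.138992 / 0.387997 × 100 = 35.8

35.8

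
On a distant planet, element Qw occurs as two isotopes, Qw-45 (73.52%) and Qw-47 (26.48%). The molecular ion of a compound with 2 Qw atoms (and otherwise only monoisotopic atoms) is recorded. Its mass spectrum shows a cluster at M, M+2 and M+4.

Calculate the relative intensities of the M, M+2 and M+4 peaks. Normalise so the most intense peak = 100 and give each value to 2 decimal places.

The 2 Qw atoms are independent, so intensities follow the terms of (0.7352 + 0.2648)^2.
P(M) = 0.7352^2 = 0.540519
P(M+2) = 2 × 0.7352^1 × 0.2648^1 = 0.389362
P(M+4) = 0.2648^2 = 0.070119
The M peak is largest (0.540519); scaling to 100 gives 100.00 : 72.03 : 12.97.

100.00 : 72.03 : 12.97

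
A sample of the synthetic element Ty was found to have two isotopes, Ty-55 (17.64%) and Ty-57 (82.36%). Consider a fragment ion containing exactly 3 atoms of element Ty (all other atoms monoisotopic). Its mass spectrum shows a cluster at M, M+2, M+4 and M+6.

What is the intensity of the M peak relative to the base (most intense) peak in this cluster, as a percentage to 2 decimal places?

(0.1764 + 0.8236)^3 gives M 0.0055, M+2 0.0769, M+4 0.3590, M+6 0.5587; the largest is M+6.
P(M+6) = C(3,3) × 0.1764^0 × 0.8236^3 = 1 × 1.0000 × 0.55866185 = 0.558662 (base)
P(M) = C(3,0) × 0.1764^3 × 0.8236^0 = 1 × 0.00548903 × 1.0000 = 0.005489
Relative intensity = 0.005489 / 0.558662 × 100 = 0.98

0.98%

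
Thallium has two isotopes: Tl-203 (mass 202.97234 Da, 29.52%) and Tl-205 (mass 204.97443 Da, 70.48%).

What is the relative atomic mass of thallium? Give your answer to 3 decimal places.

204.383 Da

Average mass = Σ (abundance × isotope mass) = 0.2952 × 202.97234 + 0.7048 × 204.97443
= 59.917435 + 144.465978 = 204.383413 Da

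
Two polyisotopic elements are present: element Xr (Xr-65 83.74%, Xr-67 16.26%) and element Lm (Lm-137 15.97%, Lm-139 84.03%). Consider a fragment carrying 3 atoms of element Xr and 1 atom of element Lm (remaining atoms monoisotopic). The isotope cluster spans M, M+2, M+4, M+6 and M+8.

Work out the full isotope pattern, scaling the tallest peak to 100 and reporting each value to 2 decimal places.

Element Xr pattern (n=3): 0.58721734 : 0.34206427 : 0.06641945 : 0.00429894
Element Lm pattern (n=1): 0.1597 : 0.8403
Convolve the two distributions (both contribute in 2-u steps):
  M: 0.58721734×0.1597 = 0.093779
  M+2: 0.58721734×0.8403 + 0.34206427×0.1597 = 0.548066
  M+4: 0.34206427×0.8403 + 0.06641945×0.1597 = 0.298044
  M+6: 0.06641945×0.8403 + 0.00429894×0.1597 = 0.056499
  M+8: 0.00429894×0.8403 = 0.003612
Scale to base peak (0.548066) = 100: 17.11 : 100.00 : 54.38 : 10.31 : 0.66

17.11 : 100.00 : 54.38 : 10.31 : 0.66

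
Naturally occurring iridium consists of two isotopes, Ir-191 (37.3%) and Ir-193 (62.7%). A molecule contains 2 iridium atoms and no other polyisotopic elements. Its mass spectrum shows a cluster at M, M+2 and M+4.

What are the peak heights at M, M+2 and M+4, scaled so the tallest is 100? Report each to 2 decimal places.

29.74 : 100.00 : 84.05

The 2 Ir atoms are independent, so intensities follow the terms of (0.373 + 0.627)^2.
P(M) = 0.373^2 = 0.139129
P(M+2) = 2 × 0.373^1 × 0.627^1 = 0.467742
P(M+4) = 0.627^2 = 0.393129
The M+2 peak is largest (0.467742); scaling to 100 gives 29.74 : 100.00 : 84.05.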